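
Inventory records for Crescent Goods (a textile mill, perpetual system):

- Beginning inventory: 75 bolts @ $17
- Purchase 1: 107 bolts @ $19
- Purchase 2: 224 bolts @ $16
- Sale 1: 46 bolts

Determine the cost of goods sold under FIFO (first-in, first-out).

COGS = $782

Sale 1 (46) [FIFO — oldest first]: 46 @ $17 = $782
Ending inventory: 29 @ $17 + 107 @ $19 + 224 @ $16 = $6,110
Check: goods available $6,892 = COGS $782 + ending $6,110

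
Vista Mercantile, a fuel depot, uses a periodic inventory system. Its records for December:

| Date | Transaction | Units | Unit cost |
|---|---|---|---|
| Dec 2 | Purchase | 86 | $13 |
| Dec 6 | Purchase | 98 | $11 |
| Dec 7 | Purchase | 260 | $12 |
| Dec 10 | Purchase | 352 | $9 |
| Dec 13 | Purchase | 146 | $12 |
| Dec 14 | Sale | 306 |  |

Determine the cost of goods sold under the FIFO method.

Dec 14, 306 sold [FIFO — oldest first]: 86 @ $13 + 98 @ $11 + 122 @ $12 = $3,660
Ending inventory: 138 @ $12 + 352 @ $9 + 146 @ $12 = $6,576

COGS = $3,660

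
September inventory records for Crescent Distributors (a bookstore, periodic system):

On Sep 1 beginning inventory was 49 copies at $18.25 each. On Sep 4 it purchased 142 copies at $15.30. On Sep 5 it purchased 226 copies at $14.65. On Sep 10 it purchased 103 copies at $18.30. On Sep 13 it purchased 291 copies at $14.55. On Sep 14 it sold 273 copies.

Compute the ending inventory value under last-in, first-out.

Sep 14, 273 sold [LIFO — newest first]: 273 @ $14.55 = $3,972.15
Ending inventory: 49 @ $18.25 + 142 @ $15.30 + 226 @ $14.65 + 103 @ $18.30 + 18 @ $14.55 = $8,524.55
Check: goods available $12,496.70 = COGS $3,972.15 + ending $8,524.55

Ending inventory = $8,524.55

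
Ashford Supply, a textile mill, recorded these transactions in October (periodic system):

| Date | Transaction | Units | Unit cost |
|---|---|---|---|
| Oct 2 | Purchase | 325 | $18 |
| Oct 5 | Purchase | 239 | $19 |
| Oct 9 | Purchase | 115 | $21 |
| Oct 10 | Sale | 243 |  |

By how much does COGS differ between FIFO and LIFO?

$473

FIFO COGS: 243 @ $18 = $4,374
LIFO COGS: 115 @ $21 + 128 @ $19 = $4,847
Difference = |$4,374 − $4,847| = $473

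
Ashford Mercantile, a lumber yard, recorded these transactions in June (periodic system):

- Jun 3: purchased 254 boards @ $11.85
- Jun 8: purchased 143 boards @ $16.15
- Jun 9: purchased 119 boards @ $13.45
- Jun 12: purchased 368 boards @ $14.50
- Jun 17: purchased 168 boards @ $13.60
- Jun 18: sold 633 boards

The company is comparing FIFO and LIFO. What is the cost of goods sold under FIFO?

FIFO COGS: 254 @ $11.85 + 143 @ $16.15 + 119 @ $13.45 + 117 @ $14.50 = $8,616.40
LIFO COGS: 168 @ $13.60 + 368 @ $14.50 + 97 @ $13.45 = $8,925.45

COGS = $8,616.40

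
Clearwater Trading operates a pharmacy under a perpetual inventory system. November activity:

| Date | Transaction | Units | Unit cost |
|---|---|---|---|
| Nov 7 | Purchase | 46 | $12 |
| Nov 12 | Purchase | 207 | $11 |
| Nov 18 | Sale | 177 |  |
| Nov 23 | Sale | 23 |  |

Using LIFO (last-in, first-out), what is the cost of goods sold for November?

Nov 18, 177 sold [LIFO — newest first]: 177 @ $11 = $1,947
Nov 23, 23 sold [LIFO — newest first]: 23 @ $11 = $253
Total COGS = $1,947 + $253 = $2,200
Ending inventory: 46 @ $12 + 7 @ $11 = $629

COGS = $2,200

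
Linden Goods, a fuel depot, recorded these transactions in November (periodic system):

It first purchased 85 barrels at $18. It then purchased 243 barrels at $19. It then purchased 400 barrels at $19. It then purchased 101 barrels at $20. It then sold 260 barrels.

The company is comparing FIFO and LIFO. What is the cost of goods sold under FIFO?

COGS = $4,855

FIFO COGS: 85 @ $18 + 175 @ $19 = $4,855
LIFO COGS: 101 @ $20 + 159 @ $19 = $5,041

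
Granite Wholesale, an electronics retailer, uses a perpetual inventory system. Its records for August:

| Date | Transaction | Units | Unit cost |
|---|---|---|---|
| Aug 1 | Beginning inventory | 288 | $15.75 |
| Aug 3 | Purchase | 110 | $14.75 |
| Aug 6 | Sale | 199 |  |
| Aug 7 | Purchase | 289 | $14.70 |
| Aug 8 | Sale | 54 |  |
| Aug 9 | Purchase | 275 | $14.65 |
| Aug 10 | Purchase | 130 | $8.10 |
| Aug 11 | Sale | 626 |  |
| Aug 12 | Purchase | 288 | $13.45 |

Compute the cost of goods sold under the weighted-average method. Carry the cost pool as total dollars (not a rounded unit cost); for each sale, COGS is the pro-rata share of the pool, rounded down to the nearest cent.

After Aug 1: 288 on hand, pool $4,536.00 (≈ $15.7500 each)
After Aug 3: 398 on hand, pool $6,158.50 (≈ $15.4736 each)
Aug 6, sell 199: 199/398 × $6,158.50 → $3,079.25
After Aug 7: 488 on hand, pool $7,327.55 (≈ $15.0155 each)
Aug 8, sell 54: 54/488 × $7,327.55 → $810.83
After Aug 9: 709 on hand, pool $10,545.47 (≈ $14.8737 each)
After Aug 10: 839 on hand, pool $11,598.47 (≈ $13.8242 each)
Aug 11, sell 626: 626/839 × $11,598.47 → $8,653.92
After Aug 12: 501 on hand, pool $6,818.15 (≈ $13.6091 each)
Total COGS = $3,079.25 + $810.83 + $8,653.92 = $12,544.00
Ending inventory (cost pool remaining) = $6,818.15

COGS = $12,544.00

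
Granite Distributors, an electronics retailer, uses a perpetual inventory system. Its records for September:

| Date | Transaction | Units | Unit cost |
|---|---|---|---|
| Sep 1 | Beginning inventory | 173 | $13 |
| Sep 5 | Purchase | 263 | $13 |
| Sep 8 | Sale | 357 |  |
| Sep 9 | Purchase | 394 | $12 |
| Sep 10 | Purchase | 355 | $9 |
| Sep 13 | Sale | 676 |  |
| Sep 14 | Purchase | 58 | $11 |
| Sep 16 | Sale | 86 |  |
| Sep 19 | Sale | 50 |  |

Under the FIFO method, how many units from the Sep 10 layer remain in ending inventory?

16

Sep 8, 357 sold [FIFO — oldest first]: 173 @ $13 + 184 @ $13 = $4,641
Sep 13, 676 sold [FIFO — oldest first]: 79 @ $13 + 394 @ $12 + 203 @ $9 = $7,582
Sep 16, 86 sold [FIFO — oldest first]: 86 @ $9 = $774
Sep 19, 50 sold [FIFO — oldest first]: 50 @ $9 = $450
Total COGS = $4,641 + $7,582 + $774 + $450 = $13,447
Ending inventory: 16 @ $9 + 58 @ $11 = $782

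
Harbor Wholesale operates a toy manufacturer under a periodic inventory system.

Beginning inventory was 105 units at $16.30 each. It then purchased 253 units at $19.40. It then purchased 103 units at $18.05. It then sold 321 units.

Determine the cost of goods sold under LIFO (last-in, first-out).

COGS = $6,088.35

Sale 1 (321) [LIFO — newest first]: 103 @ $18.05 + 218 @ $19.40 = $6,088.35
Ending inventory: 105 @ $16.30 + 35 @ $19.40 = $2,390.50
Check: goods available $8,478.85 = COGS $6,088.35 + ending $2,390.50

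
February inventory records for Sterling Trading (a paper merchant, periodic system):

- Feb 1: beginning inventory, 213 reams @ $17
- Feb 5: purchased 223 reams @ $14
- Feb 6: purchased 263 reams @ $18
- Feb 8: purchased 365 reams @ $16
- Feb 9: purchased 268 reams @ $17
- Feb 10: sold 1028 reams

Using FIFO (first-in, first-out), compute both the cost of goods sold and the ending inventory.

Feb 10, 1028 sold [FIFO — oldest first]: 213 @ $17 + 223 @ $14 + 263 @ $18 + 329 @ $16 = $16,741
Ending inventory: 36 @ $16 + 268 @ $17 = $5,132

COGS = $16,741; ending inventory = $5,132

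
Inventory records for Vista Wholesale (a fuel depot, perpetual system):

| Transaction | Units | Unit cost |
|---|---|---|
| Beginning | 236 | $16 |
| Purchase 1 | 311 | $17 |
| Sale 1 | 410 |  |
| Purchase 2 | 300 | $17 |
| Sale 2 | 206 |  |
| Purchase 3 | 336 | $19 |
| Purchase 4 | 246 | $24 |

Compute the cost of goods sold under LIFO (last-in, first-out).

COGS = $10,373

Sale 1 (410) [LIFO — newest first]: 311 @ $17 + 99 @ $16 = $6,871
Sale 2 (206) [LIFO — newest first]: 206 @ $17 = $3,502
Total COGS = $6,871 + $3,502 = $10,373
Ending inventory: 137 @ $16 + 94 @ $17 + 336 @ $19 + 246 @ $24 = $16,078
Check: goods available $26,451 = COGS $10,373 + ending $16,078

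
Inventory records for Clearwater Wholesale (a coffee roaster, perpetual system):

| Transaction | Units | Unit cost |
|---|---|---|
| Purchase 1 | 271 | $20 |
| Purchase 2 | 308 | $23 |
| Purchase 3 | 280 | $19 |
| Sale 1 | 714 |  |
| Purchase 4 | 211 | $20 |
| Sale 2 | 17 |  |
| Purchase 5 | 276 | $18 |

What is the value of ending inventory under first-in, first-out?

Ending inventory = $11,620

Sale 1 (714) [FIFO — oldest first]: 271 @ $20 + 308 @ $23 + 135 @ $19 = $15,069
Sale 2 (17) [FIFO — oldest first]: 17 @ $19 = $323
Total COGS = $15,069 + $323 = $15,392
Ending inventory: 128 @ $19 + 211 @ $20 + 276 @ $18 = $11,620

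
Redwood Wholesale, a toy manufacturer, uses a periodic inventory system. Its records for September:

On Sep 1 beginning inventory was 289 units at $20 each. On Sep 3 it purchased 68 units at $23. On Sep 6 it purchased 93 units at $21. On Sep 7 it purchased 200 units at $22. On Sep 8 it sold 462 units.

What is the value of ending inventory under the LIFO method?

Ending inventory = $3,760

Sep 8, 462 sold [LIFO — newest first]: 200 @ $22 + 93 @ $21 + 68 @ $23 + 101 @ $20 = $9,937
Ending inventory: 188 @ $20 = $3,760
Check: goods available $13,697 = COGS $9,937 + ending $3,760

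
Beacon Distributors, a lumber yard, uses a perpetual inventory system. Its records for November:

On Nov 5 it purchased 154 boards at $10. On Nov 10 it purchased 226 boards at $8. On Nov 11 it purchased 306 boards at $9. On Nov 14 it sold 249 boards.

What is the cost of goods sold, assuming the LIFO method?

Nov 14, 249 sold [LIFO — newest first]: 249 @ $9 = $2,241
Ending inventory: 154 @ $10 + 226 @ $8 + 57 @ $9 = $3,861

COGS = $2,241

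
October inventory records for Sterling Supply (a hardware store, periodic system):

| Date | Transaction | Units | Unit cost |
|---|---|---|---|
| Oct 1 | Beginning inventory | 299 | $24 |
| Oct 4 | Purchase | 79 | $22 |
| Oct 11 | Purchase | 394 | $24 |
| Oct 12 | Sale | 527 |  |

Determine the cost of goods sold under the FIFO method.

COGS = $12,490

Oct 12, 527 sold [FIFO — oldest first]: 299 @ $24 + 79 @ $22 + 149 @ $24 = $12,490
Ending inventory: 245 @ $24 = $5,880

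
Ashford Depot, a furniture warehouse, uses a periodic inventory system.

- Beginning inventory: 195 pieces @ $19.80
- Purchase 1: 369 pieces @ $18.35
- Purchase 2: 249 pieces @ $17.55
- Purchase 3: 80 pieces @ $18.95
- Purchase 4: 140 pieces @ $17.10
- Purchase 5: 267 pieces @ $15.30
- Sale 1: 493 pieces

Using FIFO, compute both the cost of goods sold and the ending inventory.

Sale 1 (493) [FIFO — oldest first]: 195 @ $19.80 + 298 @ $18.35 = $9,329.30
Ending inventory: 71 @ $18.35 + 249 @ $17.55 + 80 @ $18.95 + 140 @ $17.10 + 267 @ $15.30 = $13,667.90
Check: goods available $22,997.20 = COGS $9,329.30 + ending $13,667.90

COGS = $9,329.30; ending inventory = $13,667.90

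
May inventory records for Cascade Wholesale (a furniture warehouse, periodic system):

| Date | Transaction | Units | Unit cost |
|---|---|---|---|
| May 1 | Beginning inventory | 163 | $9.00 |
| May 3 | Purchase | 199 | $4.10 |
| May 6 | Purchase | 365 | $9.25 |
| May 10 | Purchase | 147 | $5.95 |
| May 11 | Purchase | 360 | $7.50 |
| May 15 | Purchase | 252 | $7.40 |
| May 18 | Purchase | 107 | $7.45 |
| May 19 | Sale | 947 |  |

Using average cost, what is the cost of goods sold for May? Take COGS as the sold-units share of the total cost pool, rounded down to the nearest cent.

May 19, sell 947: 947/1593 × $11,895.75 → $7,071.73
Ending inventory (cost pool remaining) = $4,824.02

COGS = $7,071.73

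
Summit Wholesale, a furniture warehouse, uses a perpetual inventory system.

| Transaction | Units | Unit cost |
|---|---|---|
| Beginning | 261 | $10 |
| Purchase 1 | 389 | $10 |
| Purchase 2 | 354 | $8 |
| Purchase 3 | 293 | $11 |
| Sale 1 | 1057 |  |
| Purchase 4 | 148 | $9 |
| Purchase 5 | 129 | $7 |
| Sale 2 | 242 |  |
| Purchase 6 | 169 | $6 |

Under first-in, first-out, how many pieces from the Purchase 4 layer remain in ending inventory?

Sale 1 (1057) [FIFO — oldest first]: 261 @ $10 + 389 @ $10 + 354 @ $8 + 53 @ $11 = $9,915
Sale 2 (242) [FIFO — oldest first]: 240 @ $11 + 2 @ $9 = $2,658
Total COGS = $9,915 + $2,658 = $12,573
Ending inventory: 146 @ $9 + 129 @ $7 + 169 @ $6 = $3,231

146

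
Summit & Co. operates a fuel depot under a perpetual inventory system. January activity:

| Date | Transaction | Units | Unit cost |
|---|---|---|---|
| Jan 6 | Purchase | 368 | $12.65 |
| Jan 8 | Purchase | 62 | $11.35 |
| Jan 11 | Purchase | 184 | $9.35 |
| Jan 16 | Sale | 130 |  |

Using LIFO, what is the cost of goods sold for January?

Jan 16, 130 sold [LIFO — newest first]: 130 @ $9.35 = $1,215.50
Ending inventory: 368 @ $12.65 + 62 @ $11.35 + 54 @ $9.35 = $5,863.80
Check: goods available $7,079.30 = COGS $1,215.50 + ending $5,863.80

COGS = $1,215.50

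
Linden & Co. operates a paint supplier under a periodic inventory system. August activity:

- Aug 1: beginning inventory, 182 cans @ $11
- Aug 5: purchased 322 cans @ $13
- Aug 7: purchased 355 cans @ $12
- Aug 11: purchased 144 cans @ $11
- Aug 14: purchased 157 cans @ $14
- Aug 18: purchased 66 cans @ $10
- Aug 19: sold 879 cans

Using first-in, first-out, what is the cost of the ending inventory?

Ending inventory = $4,222

Aug 19, 879 sold [FIFO — oldest first]: 182 @ $11 + 322 @ $13 + 355 @ $12 + 20 @ $11 = $10,668
Ending inventory: 124 @ $11 + 157 @ $14 + 66 @ $10 = $4,222
Check: goods available $14,890 = COGS $10,668 + ending $4,222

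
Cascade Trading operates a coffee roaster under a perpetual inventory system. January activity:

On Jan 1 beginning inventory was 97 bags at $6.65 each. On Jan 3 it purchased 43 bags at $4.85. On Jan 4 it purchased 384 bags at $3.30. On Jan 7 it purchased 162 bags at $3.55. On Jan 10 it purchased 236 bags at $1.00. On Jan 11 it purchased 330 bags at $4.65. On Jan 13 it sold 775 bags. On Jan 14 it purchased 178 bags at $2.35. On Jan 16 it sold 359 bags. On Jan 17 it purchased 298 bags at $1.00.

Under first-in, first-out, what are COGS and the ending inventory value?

COGS = $3,917.70; ending inventory = $1,265.00

Jan 13, 775 sold [FIFO — oldest first]: 97 @ $6.65 + 43 @ $4.85 + 384 @ $3.30 + 162 @ $3.55 + 89 @ $1.00 = $2,784.90
Jan 16, 359 sold [FIFO — oldest first]: 147 @ $1.00 + 212 @ $4.65 = $1,132.80
Total COGS = $2,784.90 + $1,132.80 = $3,917.70
Ending inventory: 118 @ $4.65 + 178 @ $2.35 + 298 @ $1.00 = $1,265.00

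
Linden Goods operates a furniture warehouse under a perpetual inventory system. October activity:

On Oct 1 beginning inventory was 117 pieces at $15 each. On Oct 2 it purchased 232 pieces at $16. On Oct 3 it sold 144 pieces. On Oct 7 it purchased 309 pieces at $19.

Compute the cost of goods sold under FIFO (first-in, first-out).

COGS = $2,187

Oct 3, 144 sold [FIFO — oldest first]: 117 @ $15 + 27 @ $16 = $2,187
Ending inventory: 205 @ $16 + 309 @ $19 = $9,151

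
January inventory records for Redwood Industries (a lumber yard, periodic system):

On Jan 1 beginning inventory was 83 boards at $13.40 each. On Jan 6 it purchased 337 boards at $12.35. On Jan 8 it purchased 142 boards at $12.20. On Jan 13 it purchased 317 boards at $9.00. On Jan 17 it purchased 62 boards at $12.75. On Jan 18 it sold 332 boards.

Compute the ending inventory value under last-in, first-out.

Jan 18, 332 sold [LIFO — newest first]: 62 @ $12.75 + 270 @ $9.00 = $3,220.50
Ending inventory: 83 @ $13.40 + 337 @ $12.35 + 142 @ $12.20 + 47 @ $9.00 = $7,429.55

Ending inventory = $7,429.55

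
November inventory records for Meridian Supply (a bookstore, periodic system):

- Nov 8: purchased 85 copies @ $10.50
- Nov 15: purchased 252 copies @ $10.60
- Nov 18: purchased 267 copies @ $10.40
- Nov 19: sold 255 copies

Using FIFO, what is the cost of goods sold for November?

COGS = $2,694.50

Nov 19, 255 sold [FIFO — oldest first]: 85 @ $10.50 + 170 @ $10.60 = $2,694.50
Ending inventory: 82 @ $10.60 + 267 @ $10.40 = $3,646.00
Check: goods available $6,340.50 = COGS $2,694.50 + ending $3,646.00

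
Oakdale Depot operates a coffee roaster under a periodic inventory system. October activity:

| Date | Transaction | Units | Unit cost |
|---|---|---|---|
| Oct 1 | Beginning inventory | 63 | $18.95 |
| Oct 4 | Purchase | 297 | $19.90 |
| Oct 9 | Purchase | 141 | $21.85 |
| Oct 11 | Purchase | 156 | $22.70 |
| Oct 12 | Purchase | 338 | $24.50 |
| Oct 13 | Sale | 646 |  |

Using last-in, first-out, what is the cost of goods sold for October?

Oct 13, 646 sold [LIFO — newest first]: 338 @ $24.50 + 156 @ $22.70 + 141 @ $21.85 + 11 @ $19.90 = $15,121.95
Ending inventory: 63 @ $18.95 + 286 @ $19.90 = $6,885.25

COGS = $15,121.95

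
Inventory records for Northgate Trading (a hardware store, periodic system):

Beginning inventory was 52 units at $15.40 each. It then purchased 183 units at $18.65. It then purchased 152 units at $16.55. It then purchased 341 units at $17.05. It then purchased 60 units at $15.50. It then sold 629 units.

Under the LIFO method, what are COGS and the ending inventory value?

COGS = $10,677.05; ending inventory = $2,796.35

Sale 1 (629) [LIFO — newest first]: 60 @ $15.50 + 341 @ $17.05 + 152 @ $16.55 + 76 @ $18.65 = $10,677.05
Ending inventory: 52 @ $15.40 + 107 @ $18.65 = $2,796.35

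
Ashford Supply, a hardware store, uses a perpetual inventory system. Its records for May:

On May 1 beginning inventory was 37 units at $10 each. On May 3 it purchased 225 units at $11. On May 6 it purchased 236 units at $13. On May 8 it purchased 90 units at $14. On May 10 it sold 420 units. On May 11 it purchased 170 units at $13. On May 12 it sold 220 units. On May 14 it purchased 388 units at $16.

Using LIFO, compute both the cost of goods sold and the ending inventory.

COGS = $8,122; ending inventory = $7,469

May 10, 420 sold [LIFO — newest first]: 90 @ $14 + 236 @ $13 + 94 @ $11 = $5,362
May 12, 220 sold [LIFO — newest first]: 170 @ $13 + 50 @ $11 = $2,760
Total COGS = $5,362 + $2,760 = $8,122
Ending inventory: 37 @ $10 + 81 @ $11 + 388 @ $16 = $7,469
Check: goods available $15,591 = COGS $8,122 + ending $7,469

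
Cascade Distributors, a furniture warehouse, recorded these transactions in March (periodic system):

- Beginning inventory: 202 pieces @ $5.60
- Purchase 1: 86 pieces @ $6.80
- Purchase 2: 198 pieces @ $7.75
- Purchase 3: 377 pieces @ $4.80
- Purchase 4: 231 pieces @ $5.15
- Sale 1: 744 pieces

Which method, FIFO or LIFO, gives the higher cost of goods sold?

FIFO COGS: 202 @ $5.60 + 86 @ $6.80 + 198 @ $7.75 + 258 @ $4.80 = $4,488.90
LIFO COGS: 231 @ $5.15 + 377 @ $4.80 + 136 @ $7.75 = $4,053.25

FIFO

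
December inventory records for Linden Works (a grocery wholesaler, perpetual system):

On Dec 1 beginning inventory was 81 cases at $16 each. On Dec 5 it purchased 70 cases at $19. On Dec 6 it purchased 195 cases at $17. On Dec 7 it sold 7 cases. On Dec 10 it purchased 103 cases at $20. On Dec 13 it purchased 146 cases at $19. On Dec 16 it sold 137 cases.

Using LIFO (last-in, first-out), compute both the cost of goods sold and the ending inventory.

COGS = $2,722; ending inventory = $8,053

Dec 7, 7 sold [LIFO — newest first]: 7 @ $17 = $119
Dec 16, 137 sold [LIFO — newest first]: 137 @ $19 = $2,603
Total COGS = $119 + $2,603 = $2,722
Ending inventory: 81 @ $16 + 70 @ $19 + 188 @ $17 + 103 @ $20 + 9 @ $19 = $8,053
Check: goods available $10,775 = COGS $2,722 + ending $8,053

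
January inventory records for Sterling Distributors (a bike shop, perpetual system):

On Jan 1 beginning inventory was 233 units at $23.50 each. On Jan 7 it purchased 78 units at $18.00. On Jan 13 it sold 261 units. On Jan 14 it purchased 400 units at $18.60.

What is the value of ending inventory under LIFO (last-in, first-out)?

Ending inventory = $8,615.00

Jan 13, 261 sold [LIFO — newest first]: 78 @ $18.00 + 183 @ $23.50 = $5,704.50
Ending inventory: 50 @ $23.50 + 400 @ $18.60 = $8,615.00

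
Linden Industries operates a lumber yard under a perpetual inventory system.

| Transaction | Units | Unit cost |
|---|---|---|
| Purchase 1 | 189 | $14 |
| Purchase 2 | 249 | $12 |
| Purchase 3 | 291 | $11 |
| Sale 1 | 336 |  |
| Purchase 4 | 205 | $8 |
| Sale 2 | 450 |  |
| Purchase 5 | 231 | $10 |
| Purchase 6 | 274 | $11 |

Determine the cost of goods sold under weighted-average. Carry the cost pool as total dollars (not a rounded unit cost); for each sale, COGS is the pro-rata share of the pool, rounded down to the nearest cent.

COGS = $8,890.33

After Purchase 1: 189 on hand, pool $2,646.00 (≈ $14.0000 each)
After Purchase 2: 438 on hand, pool $5,634.00 (≈ $12.8630 each)
After Purchase 3: 729 on hand, pool $8,835.00 (≈ $12.1193 each)
Sale 1, sell 336: 336/729 × $8,835.00 → $4,072.09
After Purchase 4: 598 on hand, pool $6,402.91 (≈ $10.7072 each)
Sale 2, sell 450: 450/598 × $6,402.91 → $4,818.24
After Purchase 5: 379 on hand, pool $3,894.67 (≈ $10.2762 each)
After Purchase 6: 653 on hand, pool $6,908.67 (≈ $10.5799 each)
Total COGS = $4,072.09 + $4,818.24 = $8,890.33
Ending inventory (cost pool remaining) = $6,908.67
Check: goods available $15,799.00 = COGS $8,890.33 + ending $6,908.67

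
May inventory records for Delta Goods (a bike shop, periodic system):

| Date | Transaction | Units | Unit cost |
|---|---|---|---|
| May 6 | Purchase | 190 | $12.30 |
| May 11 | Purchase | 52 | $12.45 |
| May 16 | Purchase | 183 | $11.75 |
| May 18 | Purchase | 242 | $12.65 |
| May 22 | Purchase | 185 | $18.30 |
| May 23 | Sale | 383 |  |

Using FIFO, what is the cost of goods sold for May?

May 23, 383 sold [FIFO — oldest first]: 190 @ $12.30 + 52 @ $12.45 + 141 @ $11.75 = $4,641.15
Ending inventory: 42 @ $11.75 + 242 @ $12.65 + 185 @ $18.30 = $6,940.30

COGS = $4,641.15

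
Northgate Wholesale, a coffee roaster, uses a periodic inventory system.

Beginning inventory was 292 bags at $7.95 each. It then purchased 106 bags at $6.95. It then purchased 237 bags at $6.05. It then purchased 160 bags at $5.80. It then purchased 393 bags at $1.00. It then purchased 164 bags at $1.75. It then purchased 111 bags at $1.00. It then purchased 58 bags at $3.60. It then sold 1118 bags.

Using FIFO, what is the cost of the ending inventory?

Ending inventory = $676.80

Sale 1 (1118) [FIFO — oldest first]: 292 @ $7.95 + 106 @ $6.95 + 237 @ $6.05 + 160 @ $5.80 + 323 @ $1.00 = $5,742.95
Ending inventory: 70 @ $1.00 + 164 @ $1.75 + 111 @ $1.00 + 58 @ $3.60 = $676.80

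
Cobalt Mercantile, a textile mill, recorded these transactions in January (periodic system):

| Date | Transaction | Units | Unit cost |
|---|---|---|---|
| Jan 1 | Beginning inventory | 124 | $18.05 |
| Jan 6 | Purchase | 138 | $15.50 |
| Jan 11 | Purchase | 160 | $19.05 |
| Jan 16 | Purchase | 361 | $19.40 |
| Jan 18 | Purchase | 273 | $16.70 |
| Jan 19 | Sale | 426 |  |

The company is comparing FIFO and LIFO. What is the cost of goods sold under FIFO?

COGS = $7,502.80

FIFO COGS: 124 @ $18.05 + 138 @ $15.50 + 160 @ $19.05 + 4 @ $19.40 = $7,502.80
LIFO COGS: 273 @ $16.70 + 153 @ $19.40 = $7,527.30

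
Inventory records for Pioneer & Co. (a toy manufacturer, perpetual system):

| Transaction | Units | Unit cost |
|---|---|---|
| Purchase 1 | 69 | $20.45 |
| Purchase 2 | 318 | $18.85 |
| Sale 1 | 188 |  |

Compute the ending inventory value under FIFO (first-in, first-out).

Ending inventory = $3,751.15

Sale 1 (188) [FIFO — oldest first]: 69 @ $20.45 + 119 @ $18.85 = $3,654.20
Ending inventory: 199 @ $18.85 = $3,751.15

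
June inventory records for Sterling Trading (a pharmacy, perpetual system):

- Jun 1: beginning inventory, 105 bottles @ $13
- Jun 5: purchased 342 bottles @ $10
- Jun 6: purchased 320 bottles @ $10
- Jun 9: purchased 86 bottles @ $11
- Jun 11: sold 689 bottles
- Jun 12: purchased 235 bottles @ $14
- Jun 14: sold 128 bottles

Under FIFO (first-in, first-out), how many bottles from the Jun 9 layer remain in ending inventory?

Jun 11, 689 sold [FIFO — oldest first]: 105 @ $13 + 342 @ $10 + 242 @ $10 = $7,205
Jun 14, 128 sold [FIFO — oldest first]: 78 @ $10 + 50 @ $11 = $1,330
Total COGS = $7,205 + $1,330 = $8,535
Ending inventory: 36 @ $11 + 235 @ $14 = $3,686

36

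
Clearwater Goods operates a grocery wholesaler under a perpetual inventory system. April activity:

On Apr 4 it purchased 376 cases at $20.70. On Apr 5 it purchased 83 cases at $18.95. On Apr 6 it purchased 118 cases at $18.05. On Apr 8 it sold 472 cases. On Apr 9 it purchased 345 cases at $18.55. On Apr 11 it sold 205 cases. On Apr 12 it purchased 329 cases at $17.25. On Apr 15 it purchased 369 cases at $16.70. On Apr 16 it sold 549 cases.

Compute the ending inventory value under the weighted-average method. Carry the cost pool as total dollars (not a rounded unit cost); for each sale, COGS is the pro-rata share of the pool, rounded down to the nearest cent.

Ending inventory = $6,877.18

After Apr 4: 376 on hand, pool $7,783.20 (≈ $20.7000 each)
After Apr 5: 459 on hand, pool $9,356.05 (≈ $20.3836 each)
After Apr 6: 577 on hand, pool $11,485.95 (≈ $19.9063 each)
Apr 8, sell 472: 472/577 × $11,485.95 → $9,395.78
After Apr 9: 450 on hand, pool $8,489.92 (≈ $18.8665 each)
Apr 11, sell 205: 205/450 × $8,489.92 → $3,867.63
After Apr 12: 574 on hand, pool $10,297.54 (≈ $17.9400 each)
After Apr 15: 943 on hand, pool $16,459.84 (≈ $17.4548 each)
Apr 16, sell 549: 549/943 × $16,459.84 → $9,582.66
Total COGS = $9,395.78 + $3,867.63 + $9,582.66 = $22,846.07
Ending inventory (cost pool remaining) = $6,877.18
Check: goods available $29,723.25 = COGS $22,846.07 + ending $6,877.18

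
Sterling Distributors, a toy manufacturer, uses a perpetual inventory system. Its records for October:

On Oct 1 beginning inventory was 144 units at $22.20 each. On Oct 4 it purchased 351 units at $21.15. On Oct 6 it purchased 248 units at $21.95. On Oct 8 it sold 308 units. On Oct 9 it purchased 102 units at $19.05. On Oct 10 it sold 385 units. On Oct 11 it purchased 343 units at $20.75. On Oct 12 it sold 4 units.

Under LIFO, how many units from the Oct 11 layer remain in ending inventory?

339

Oct 8, 308 sold [LIFO — newest first]: 248 @ $21.95 + 60 @ $21.15 = $6,712.60
Oct 10, 385 sold [LIFO — newest first]: 102 @ $19.05 + 283 @ $21.15 = $7,928.55
Oct 12, 4 sold [LIFO — newest first]: 4 @ $20.75 = $83.00
Total COGS = $6,712.60 + $7,928.55 + $83.00 = $14,724.15
Ending inventory: 144 @ $22.20 + 8 @ $21.15 + 339 @ $20.75 = $10,400.25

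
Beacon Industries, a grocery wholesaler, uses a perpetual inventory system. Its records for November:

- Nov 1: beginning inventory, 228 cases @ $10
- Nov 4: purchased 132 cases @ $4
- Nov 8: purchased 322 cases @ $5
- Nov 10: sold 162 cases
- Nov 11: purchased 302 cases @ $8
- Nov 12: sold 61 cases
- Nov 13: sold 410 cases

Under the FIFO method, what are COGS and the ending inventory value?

COGS = $4,173; ending inventory = $2,661

Nov 10, 162 sold [FIFO — oldest first]: 162 @ $10 = $1,620
Nov 12, 61 sold [FIFO — oldest first]: 61 @ $10 = $610
Nov 13, 410 sold [FIFO — oldest first]: 5 @ $10 + 132 @ $4 + 273 @ $5 = $1,943
Total COGS = $1,620 + $610 + $1,943 = $4,173
Ending inventory: 49 @ $5 + 302 @ $8 = $2,661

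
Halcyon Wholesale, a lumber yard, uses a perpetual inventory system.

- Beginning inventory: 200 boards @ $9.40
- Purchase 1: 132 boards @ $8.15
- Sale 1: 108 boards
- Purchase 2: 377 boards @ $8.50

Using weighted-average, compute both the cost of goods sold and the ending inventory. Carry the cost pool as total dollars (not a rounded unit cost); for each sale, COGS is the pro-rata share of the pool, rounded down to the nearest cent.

COGS = $961.52; ending inventory = $5,198.78

After Beginning: 200 on hand, pool $1,880.00 (≈ $9.4000 each)
After Purchase 1: 332 on hand, pool $2,955.80 (≈ $8.9030 each)
Sale 1, sell 108: 108/332 × $2,955.80 → $961.52
After Purchase 2: 601 on hand, pool $5,198.78 (≈ $8.6502 each)
Ending inventory (cost pool remaining) = $5,198.78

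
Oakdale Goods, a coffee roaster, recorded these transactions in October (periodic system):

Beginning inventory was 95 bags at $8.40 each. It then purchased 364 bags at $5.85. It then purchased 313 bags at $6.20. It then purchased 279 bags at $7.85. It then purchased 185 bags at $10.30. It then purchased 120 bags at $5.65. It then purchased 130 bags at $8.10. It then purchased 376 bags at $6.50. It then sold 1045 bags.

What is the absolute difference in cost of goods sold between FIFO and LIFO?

$906.35

FIFO COGS: 95 @ $8.40 + 364 @ $5.85 + 313 @ $6.20 + 273 @ $7.85 = $7,011.05
LIFO COGS: 376 @ $6.50 + 130 @ $8.10 + 120 @ $5.65 + 185 @ $10.30 + 234 @ $7.85 = $7,917.40
Difference = |$7,011.05 − $7,917.40| = $906.35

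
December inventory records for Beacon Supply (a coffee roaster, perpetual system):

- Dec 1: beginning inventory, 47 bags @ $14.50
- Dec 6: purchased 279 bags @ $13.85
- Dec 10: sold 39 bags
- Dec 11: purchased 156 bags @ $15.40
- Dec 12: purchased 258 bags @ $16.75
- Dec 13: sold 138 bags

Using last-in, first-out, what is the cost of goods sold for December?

COGS = $2,851.65

Dec 10, 39 sold [LIFO — newest first]: 39 @ $13.85 = $540.15
Dec 13, 138 sold [LIFO — newest first]: 138 @ $16.75 = $2,311.50
Total COGS = $540.15 + $2,311.50 = $2,851.65
Ending inventory: 47 @ $14.50 + 240 @ $13.85 + 156 @ $15.40 + 120 @ $16.75 = $8,417.90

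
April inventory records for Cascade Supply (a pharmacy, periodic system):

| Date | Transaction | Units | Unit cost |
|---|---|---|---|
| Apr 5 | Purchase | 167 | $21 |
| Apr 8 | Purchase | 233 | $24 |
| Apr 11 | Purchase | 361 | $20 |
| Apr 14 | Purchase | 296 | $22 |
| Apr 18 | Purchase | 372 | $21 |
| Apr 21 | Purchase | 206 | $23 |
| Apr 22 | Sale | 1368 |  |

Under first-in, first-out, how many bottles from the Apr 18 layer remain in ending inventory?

Apr 22, 1368 sold [FIFO — oldest first]: 167 @ $21 + 233 @ $24 + 361 @ $20 + 296 @ $22 + 311 @ $21 = $29,362
Ending inventory: 61 @ $21 + 206 @ $23 = $6,019

61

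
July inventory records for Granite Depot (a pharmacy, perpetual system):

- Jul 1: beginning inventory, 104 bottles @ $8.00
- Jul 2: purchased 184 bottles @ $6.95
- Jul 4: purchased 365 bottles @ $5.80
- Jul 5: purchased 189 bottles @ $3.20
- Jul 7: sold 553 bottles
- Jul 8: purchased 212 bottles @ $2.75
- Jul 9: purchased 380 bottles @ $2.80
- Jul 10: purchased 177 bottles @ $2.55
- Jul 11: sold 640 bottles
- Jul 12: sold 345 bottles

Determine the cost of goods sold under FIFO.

Jul 7, 553 sold [FIFO — oldest first]: 104 @ $8.00 + 184 @ $6.95 + 265 @ $5.80 = $3,647.80
Jul 11, 640 sold [FIFO — oldest first]: 100 @ $5.80 + 189 @ $3.20 + 212 @ $2.75 + 139 @ $2.80 = $2,157.00
Jul 12, 345 sold [FIFO — oldest first]: 241 @ $2.80 + 104 @ $2.55 = $940.00
Total COGS = $3,647.80 + $2,157.00 + $940.00 = $6,744.80
Ending inventory: 73 @ $2.55 = $186.15

COGS = $6,744.80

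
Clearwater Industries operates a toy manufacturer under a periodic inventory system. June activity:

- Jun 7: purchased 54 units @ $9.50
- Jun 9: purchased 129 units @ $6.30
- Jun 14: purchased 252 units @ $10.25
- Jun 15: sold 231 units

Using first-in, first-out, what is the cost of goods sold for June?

COGS = $1,817.70

Jun 15, 231 sold [FIFO — oldest first]: 54 @ $9.50 + 129 @ $6.30 + 48 @ $10.25 = $1,817.70
Ending inventory: 204 @ $10.25 = $2,091.00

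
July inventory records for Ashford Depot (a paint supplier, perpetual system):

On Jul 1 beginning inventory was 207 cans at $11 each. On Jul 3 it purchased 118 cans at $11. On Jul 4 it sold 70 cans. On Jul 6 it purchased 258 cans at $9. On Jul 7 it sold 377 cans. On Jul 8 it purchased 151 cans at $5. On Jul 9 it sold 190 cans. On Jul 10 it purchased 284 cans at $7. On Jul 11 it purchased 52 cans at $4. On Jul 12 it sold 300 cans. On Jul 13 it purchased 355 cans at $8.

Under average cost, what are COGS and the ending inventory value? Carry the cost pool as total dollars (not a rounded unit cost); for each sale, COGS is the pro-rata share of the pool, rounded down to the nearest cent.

COGS = $7,953.99; ending inventory = $3,734.01

After Jul 1: 207 on hand, pool $2,277.00 (≈ $11.0000 each)
After Jul 3: 325 on hand, pool $3,575.00 (≈ $11.0000 each)
Jul 4, sell 70: 70/325 × $3,575.00 → $770.00
After Jul 6: 513 on hand, pool $5,127.00 (≈ $9.9942 each)
Jul 7, sell 377: 377/513 × $5,127.00 → $3,767.79
After Jul 8: 287 on hand, pool $2,114.21 (≈ $7.3666 each)
Jul 9, sell 190: 190/287 × $2,114.21 → $1,399.65
After Jul 10: 381 on hand, pool $2,702.56 (≈ $7.0933 each)
After Jul 11: 433 on hand, pool $2,910.56 (≈ $6.7218 each)
Jul 12, sell 300: 300/433 × $2,910.56 → $2,016.55
After Jul 13: 488 on hand, pool $3,734.01 (≈ $7.6517 each)
Total COGS = $770.00 + $3,767.79 + $1,399.65 + $2,016.55 = $7,953.99
Ending inventory (cost pool remaining) = $3,734.01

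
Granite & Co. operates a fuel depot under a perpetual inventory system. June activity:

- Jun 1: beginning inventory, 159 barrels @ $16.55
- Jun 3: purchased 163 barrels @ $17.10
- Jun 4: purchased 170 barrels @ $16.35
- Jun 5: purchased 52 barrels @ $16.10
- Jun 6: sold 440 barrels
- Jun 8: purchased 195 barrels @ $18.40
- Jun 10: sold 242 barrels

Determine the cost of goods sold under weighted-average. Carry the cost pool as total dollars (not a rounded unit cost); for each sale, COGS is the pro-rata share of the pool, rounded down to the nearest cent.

COGS = $11,610.15

After Jun 1: 159 on hand, pool $2,631.45 (≈ $16.5500 each)
After Jun 3: 322 on hand, pool $5,418.75 (≈ $16.8284 each)
After Jun 4: 492 on hand, pool $8,198.25 (≈ $16.6631 each)
After Jun 5: 544 on hand, pool $9,035.45 (≈ $16.6093 each)
Jun 6, sell 440: 440/544 × $9,035.45 → $7,308.08
After Jun 8: 299 on hand, pool $5,315.37 (≈ $17.7772 each)
Jun 10, sell 242: 242/299 × $5,315.37 → $4,302.07
Total COGS = $7,308.08 + $4,302.07 = $11,610.15
Ending inventory (cost pool remaining) = $1,013.30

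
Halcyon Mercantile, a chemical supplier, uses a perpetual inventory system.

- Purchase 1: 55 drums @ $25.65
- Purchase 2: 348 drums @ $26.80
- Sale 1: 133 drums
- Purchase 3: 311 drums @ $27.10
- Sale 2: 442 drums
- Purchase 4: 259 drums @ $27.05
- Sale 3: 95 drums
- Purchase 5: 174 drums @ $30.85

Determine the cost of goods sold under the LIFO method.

COGS = $18,073.05

Sale 1 (133) [LIFO — newest first]: 133 @ $26.80 = $3,564.40
Sale 2 (442) [LIFO — newest first]: 311 @ $27.10 + 131 @ $26.80 = $11,938.90
Sale 3 (95) [LIFO — newest first]: 95 @ $27.05 = $2,569.75
Total COGS = $3,564.40 + $11,938.90 + $2,569.75 = $18,073.05
Ending inventory: 55 @ $25.65 + 84 @ $26.80 + 164 @ $27.05 + 174 @ $30.85 = $13,466.05
Check: goods available $31,539.10 = COGS $18,073.05 + ending $13,466.05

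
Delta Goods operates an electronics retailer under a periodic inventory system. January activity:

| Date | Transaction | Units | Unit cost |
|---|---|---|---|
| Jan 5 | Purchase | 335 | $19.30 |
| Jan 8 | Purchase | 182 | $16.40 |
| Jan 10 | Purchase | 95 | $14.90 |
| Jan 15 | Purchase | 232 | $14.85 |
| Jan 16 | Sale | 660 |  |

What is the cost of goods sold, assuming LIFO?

COGS = $10,759.80

Jan 16, 660 sold [LIFO — newest first]: 232 @ $14.85 + 95 @ $14.90 + 182 @ $16.40 + 151 @ $19.30 = $10,759.80
Ending inventory: 184 @ $19.30 = $3,551.20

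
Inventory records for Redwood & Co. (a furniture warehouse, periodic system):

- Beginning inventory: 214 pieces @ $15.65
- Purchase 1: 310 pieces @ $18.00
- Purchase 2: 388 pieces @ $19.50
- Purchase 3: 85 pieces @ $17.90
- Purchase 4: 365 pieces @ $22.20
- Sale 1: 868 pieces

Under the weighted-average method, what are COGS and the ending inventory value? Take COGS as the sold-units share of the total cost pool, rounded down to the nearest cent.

Sale 1, sell 868: 868/1362 × $26,119.60 → $16,645.97
Ending inventory (cost pool remaining) = $9,473.63

COGS = $16,645.97; ending inventory = $9,473.63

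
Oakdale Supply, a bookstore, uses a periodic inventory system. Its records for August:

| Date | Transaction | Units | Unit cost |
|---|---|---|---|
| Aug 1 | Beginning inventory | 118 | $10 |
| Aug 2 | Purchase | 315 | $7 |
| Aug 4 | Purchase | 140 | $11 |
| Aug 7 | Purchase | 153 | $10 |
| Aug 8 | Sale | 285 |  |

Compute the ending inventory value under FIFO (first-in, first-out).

Ending inventory = $4,106

Aug 8, 285 sold [FIFO — oldest first]: 118 @ $10 + 167 @ $7 = $2,349
Ending inventory: 148 @ $7 + 140 @ $11 + 153 @ $10 = $4,106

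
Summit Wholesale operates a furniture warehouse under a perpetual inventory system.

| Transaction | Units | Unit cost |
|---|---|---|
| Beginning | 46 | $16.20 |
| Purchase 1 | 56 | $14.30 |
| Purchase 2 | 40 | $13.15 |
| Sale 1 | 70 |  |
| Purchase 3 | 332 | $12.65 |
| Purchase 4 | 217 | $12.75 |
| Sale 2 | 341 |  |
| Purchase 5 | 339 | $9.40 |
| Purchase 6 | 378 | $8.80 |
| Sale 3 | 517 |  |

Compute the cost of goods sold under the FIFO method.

Sale 1 (70) [FIFO — oldest first]: 46 @ $16.20 + 24 @ $14.30 = $1,088.40
Sale 2 (341) [FIFO — oldest first]: 32 @ $14.30 + 40 @ $13.15 + 269 @ $12.65 = $4,386.45
Sale 3 (517) [FIFO — oldest first]: 63 @ $12.65 + 217 @ $12.75 + 237 @ $9.40 = $5,791.50
Total COGS = $1,088.40 + $4,386.45 + $5,791.50 = $11,266.35
Ending inventory: 102 @ $9.40 + 378 @ $8.80 = $4,285.20

COGS = $11,266.35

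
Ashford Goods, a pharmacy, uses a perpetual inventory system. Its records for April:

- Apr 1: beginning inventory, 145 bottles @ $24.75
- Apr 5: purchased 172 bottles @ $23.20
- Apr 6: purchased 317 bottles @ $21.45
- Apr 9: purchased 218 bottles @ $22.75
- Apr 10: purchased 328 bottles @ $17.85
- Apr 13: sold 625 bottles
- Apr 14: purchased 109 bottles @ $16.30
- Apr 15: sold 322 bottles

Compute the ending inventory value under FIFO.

Apr 13, 625 sold [FIFO — oldest first]: 145 @ $24.75 + 172 @ $23.20 + 308 @ $21.45 = $14,185.75
Apr 15, 322 sold [FIFO — oldest first]: 9 @ $21.45 + 218 @ $22.75 + 95 @ $17.85 = $6,848.30
Total COGS = $14,185.75 + $6,848.30 = $21,034.05
Ending inventory: 233 @ $17.85 + 109 @ $16.30 = $5,935.75

Ending inventory = $5,935.75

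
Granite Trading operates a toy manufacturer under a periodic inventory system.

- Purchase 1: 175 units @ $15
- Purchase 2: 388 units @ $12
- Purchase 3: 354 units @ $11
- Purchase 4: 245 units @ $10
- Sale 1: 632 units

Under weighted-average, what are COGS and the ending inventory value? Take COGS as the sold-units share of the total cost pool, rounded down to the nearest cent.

COGS = $7,410.49; ending inventory = $6,214.51

Sale 1, sell 632: 632/1162 × $13,625.00 → $7,410.49
Ending inventory (cost pool remaining) = $6,214.51
Check: goods available $13,625.00 = COGS $7,410.49 + ending $6,214.51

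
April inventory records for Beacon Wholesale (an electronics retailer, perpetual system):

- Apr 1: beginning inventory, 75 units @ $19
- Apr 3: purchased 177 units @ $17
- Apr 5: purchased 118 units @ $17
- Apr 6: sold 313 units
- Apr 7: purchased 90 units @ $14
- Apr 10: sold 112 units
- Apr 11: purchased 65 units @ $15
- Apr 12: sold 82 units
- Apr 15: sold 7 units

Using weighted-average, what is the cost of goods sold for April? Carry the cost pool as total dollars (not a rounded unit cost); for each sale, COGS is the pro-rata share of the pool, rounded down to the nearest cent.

After Apr 1: 75 on hand, pool $1,425.00 (≈ $19.0000 each)
After Apr 3: 252 on hand, pool $4,434.00 (≈ $17.5952 each)
After Apr 5: 370 on hand, pool $6,440.00 (≈ $17.4054 each)
Apr 6, sell 313: 313/370 × $6,440.00 → $5,447.89
After Apr 7: 147 on hand, pool $2,252.11 (≈ $15.3205 each)
Apr 10, sell 112: 112/147 × $2,252.11 → $1,715.89
After Apr 11: 100 on hand, pool $1,511.22 (≈ $15.1122 each)
Apr 12, sell 82: 82/100 × $1,511.22 → $1,239.20
Apr 15, sell 7: 7/18 × $272.02 → $105.78
Total COGS = $5,447.89 + $1,715.89 + $1,239.20 + $105.78 = $8,508.76
Ending inventory (cost pool remaining) = $166.24
Check: goods available $8,675.00 = COGS $8,508.76 + ending $166.24

COGS = $8,508.76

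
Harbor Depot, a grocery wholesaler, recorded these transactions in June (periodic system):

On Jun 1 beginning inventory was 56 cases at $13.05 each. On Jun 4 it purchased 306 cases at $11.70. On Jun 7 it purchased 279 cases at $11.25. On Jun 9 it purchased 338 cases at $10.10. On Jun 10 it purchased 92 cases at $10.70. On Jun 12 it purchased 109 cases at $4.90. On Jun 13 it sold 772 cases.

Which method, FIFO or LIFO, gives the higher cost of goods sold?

FIFO

FIFO COGS: 56 @ $13.05 + 306 @ $11.70 + 279 @ $11.25 + 131 @ $10.10 = $8,772.85
LIFO COGS: 109 @ $4.90 + 92 @ $10.70 + 338 @ $10.10 + 233 @ $11.25 = $7,553.55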